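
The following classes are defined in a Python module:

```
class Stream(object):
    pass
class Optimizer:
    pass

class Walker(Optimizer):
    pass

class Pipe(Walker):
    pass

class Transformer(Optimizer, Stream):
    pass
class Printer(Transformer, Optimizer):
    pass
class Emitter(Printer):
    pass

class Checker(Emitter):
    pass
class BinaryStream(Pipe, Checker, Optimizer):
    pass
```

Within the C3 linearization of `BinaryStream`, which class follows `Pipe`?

L[BinaryStream] = BinaryStream + merge(L[Pipe], L[Checker], L[Optimizer], [Pipe Checker Optimizer])
  take Pipe:  [Pipe Walker Optimizer object] + [Checker Emitter Printer Transformer Optimizer Stream object] + [Optimizer object] + [Pipe Checker Optimizer]
  take Walker:  [Walker Optimizer object] + [Checker Emitter Printer Transformer Optimizer Stream object] + [Optimizer object] + [Checker Optimizer]
  take Checker:  [Optimizer object] + [Checker Emitter Printer Transformer Optimizer Stream object] + [Optimizer object] + [Checker Optimizer]
  take Emitter:  [Optimizer object] + [Emitter Printer Transformer Optimizer Stream object] + [Optimizer object] + [Optimizer]
  take Printer:  [Optimizer object] + [Printer Transformer Optimizer Stream object] + [Optimizer object] + [Optimizer]
  take Transformer:  [Optimizer object] + [Transformer Optimizer Stream object] + [Optimizer object] + [Optimizer]
  take Optimizer:  [Optimizer object] + [Optimizer Stream object] + [Optimizer object] + [Optimizer]
  take Stream:  [object] + [Stream object] + [object]
  take object:  [object] + [object] + [object]
MRO: BinaryStream Pipe Walker Checker Emitter Printer Transformer Optimizer Stream object
Pipe is at position 1; next is Walker.

Walker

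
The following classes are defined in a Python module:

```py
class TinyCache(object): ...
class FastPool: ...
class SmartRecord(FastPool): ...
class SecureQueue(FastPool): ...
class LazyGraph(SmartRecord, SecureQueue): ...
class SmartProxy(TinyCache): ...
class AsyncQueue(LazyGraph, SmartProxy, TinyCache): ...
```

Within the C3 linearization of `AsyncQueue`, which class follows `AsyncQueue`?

LazyGraph

L[AsyncQueue] = AsyncQueue + merge(L[LazyGraph], L[SmartProxy], L[TinyCache], [LazyGraph SmartProxy TinyCache])
  take LazyGraph:  [LazyGraph SmartRecord SecureQueue FastPool object] + [SmartProxy TinyCache object] + [TinyCache object] + [LazyGraph SmartProxy TinyCache]
  take SmartRecord:  [SmartRecord SecureQueue FastPool object] + [SmartProxy TinyCache object] + [TinyCache object] + [SmartProxy TinyCache]
  take SecureQueue:  [SecureQueue FastPool object] + [SmartProxy TinyCache object] + [TinyCache object] + [SmartProxy TinyCache]
  take FastPool:  [FastPool object] + [SmartProxy TinyCache object] + [TinyCache object] + [SmartProxy TinyCache]
  take SmartProxy:  [object] + [SmartProxy TinyCache object] + [TinyCache object] + [SmartProxy TinyCache]
  take TinyCache:  [object] + [TinyCache object] + [TinyCache object] + [TinyCache]
  take object:  [object] + [object] + [object]
MRO: AsyncQueue LazyGraph SmartRecord SecureQueue FastPool SmartProxy TinyCache object
AsyncQueue is at position 0; next is LazyGraph.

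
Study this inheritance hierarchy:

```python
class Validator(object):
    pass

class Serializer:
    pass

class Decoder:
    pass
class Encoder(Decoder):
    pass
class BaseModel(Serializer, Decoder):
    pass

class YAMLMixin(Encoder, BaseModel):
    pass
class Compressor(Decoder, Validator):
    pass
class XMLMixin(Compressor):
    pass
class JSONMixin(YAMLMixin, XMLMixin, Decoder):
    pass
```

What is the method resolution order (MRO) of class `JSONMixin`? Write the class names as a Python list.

L[JSONMixin] = JSONMixin + merge(L[YAMLMixin], L[XMLMixin], L[Decoder], [YAMLMixin XMLMixin Decoder])
  take YAMLMixin:  [YAMLMixin Encoder BaseModel Serializer Decoder object] + [XMLMixin Compressor Decoder Validator object] + [Decoder object] + [YAMLMixin XMLMixin Decoder]
  take Encoder:  [Encoder BaseModel Serializer Decoder object] + [XMLMixin Compressor Decoder Validator object] + [Decoder object] + [XMLMixin Decoder]
  take BaseModel:  [BaseModel Serializer Decoder object] + [XMLMixin Compressor Decoder Validator object] + [Decoder object] + [XMLMixin Decoder]
  take Serializer:  [Serializer Decoder object] + [XMLMixin Compressor Decoder Validator object] + [Decoder object] + [XMLMixin Decoder]
  take XMLMixin:  [Decoder object] + [XMLMixin Compressor Decoder Validator object] + [Decoder object] + [XMLMixin Decoder]
  take Compressor:  [Decoder object] + [Compressor Decoder Validator object] + [Decoder object] + [Decoder]
  take Decoder:  [Decoder object] + [Decoder Validator object] + [Decoder object] + [Decoder]
  take Validator:  [object] + [Validator object] + [object]
  take object:  [object] + [object] + [object]

[JSONMixin, YAMLMixin, Encoder, BaseModel, Serializer, XMLMixin, Compressor, Decoder, Validator, object]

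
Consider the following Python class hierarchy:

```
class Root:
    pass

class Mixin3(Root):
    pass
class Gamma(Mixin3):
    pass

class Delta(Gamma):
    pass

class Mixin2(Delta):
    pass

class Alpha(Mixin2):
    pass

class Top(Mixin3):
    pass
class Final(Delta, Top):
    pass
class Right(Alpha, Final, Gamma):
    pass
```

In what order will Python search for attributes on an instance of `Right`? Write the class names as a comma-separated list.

Right, Alpha, Mixin2, Final, Delta, Gamma, Top, Mixin3, Root, object

L[Right] = Right + merge(L[Alpha], L[Final], L[Gamma], [Alpha Final Gamma])
  take Alpha:  [Alpha Mixin2 Delta Gamma Mixin3 Root object] + [Final Delta Gamma Top Mixin3 Root object] + [Gamma Mixin3 Root object] + [Alpha Final Gamma]
  take Mixin2:  [Mixin2 Delta Gamma Mixin3 Root object] + [Final Delta Gamma Top Mixin3 Root object] + [Gamma Mixin3 Root object] + [Final Gamma]
  take Final:  [Delta Gamma Mixin3 Root object] + [Final Delta Gamma Top Mixin3 Root object] + [Gamma Mixin3 Root object] + [Final Gamma]
  take Delta:  [Delta Gamma Mixin3 Root object] + [Delta Gamma Top Mixin3 Root object] + [Gamma Mixin3 Root object] + [Gamma]
  take Gamma:  [Gamma Mixin3 Root object] + [Gamma Top Mixin3 Root object] + [Gamma Mixin3 Root object] + [Gamma]
  take Top:  [Mixin3 Root object] + [Top Mixin3 Root object] + [Mixin3 Root object]
  take Mixin3:  [Mixin3 Root object] + [Mixin3 Root object] + [Mixin3 Root object]
  take Root:  [Root object] + [Root object] + [Root object]
  take object:  [object] + [object] + [object]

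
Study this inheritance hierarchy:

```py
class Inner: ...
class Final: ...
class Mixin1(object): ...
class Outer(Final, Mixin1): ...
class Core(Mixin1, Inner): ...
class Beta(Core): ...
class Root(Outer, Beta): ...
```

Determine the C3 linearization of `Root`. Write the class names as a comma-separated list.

Root, Outer, Final, Beta, Core, Mixin1, Inner, object

L[Root] = Root + merge(L[Outer], L[Beta], [Outer Beta])
  take Outer:  [Outer Final Mixin1 object] + [Beta Core Mixin1 Inner object] + [Outer Beta]
  take Final:  [Final Mixin1 object] + [Beta Core Mixin1 Inner object] + [Beta]
  take Beta:  [Mixin1 object] + [Beta Core Mixin1 Inner object] + [Beta]
  take Core:  [Mixin1 object] + [Core Mixin1 Inner object]
  take Mixin1:  [Mixin1 object] + [Mixin1 Inner object]
  take Inner:  [object] + [Inner object]
  take object:  [object] + [object]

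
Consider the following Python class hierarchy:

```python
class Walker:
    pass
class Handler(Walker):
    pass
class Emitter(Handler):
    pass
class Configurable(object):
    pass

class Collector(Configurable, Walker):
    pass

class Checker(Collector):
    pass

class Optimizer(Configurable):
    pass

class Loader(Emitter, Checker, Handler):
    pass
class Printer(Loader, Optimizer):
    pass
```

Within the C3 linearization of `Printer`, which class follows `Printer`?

Loader

L[Printer] = Printer + merge(L[Loader], L[Optimizer], [Loader Optimizer])
  take Loader:  [Loader Emitter Checker Handler Collector Configurable Walker object] + [Optimizer Configurable object] + [Loader Optimizer]
  take Emitter:  [Emitter Checker Handler Collector Configurable Walker object] + [Optimizer Configurable object] + [Optimizer]
  take Checker:  [Checker Handler Collector Configurable Walker object] + [Optimizer Configurable object] + [Optimizer]
  take Handler:  [Handler Collector Configurable Walker object] + [Optimizer Configurable object] + [Optimizer]
  take Collector:  [Collector Configurable Walker object] + [Optimizer Configurable object] + [Optimizer]
  take Optimizer:  [Configurable Walker object] + [Optimizer Configurable object] + [Optimizer]
  take Configurable:  [Configurable Walker object] + [Configurable object]
  take Walker:  [Walker object] + [object]
  take object:  [object] + [object]
MRO: Printer Loader Emitter Checker Handler Collector Optimizer Configurable Walker object
Printer is at position 0; next is Loader.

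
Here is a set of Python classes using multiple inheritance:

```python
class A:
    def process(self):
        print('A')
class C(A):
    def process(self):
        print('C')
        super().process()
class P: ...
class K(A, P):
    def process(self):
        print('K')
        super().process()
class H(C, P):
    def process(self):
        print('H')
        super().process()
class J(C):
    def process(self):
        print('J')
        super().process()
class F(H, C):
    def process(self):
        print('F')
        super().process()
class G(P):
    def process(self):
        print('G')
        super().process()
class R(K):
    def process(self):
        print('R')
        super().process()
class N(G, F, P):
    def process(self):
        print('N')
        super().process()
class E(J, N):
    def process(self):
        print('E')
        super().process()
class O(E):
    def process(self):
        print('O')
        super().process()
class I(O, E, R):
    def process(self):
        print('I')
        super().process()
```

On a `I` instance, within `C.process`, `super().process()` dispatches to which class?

R

L[I] = I + merge(L[O], L[E], L[R], [O E R])
  take O:  [O E J N G F H C A P object] + [E J N G F H C A P object] + [R K A P object] + [O E R]
  take E:  [E J N G F H C A P object] + [E J N G F H C A P object] + [R K A P object] + [E R]
  take J:  [J N G F H C A P object] + [J N G F H C A P object] + [R K A P object] + [R]
  take N:  [N G F H C A P object] + [N G F H C A P object] + [R K A P object] + [R]
  take G:  [G F H C A P object] + [G F H C A P object] + [R K A P object] + [R]
  take F:  [F H C A P object] + [F H C A P object] + [R K A P object] + [R]
  take H:  [H C A P object] + [H C A P object] + [R K A P object] + [R]
  take C:  [C A P object] + [C A P object] + [R K A P object] + [R]
  take R:  [A P object] + [A P object] + [R K A P object] + [R]
  take K:  [A P object] + [A P object] + [K A P object]
  take A:  [A P object] + [A P object] + [A P object]
  take P:  [P object] + [P object] + [P object]
  take object:  [object] + [object] + [object]
MRO: I O E J N G F H C R K A P object
super() in C.process on a I instance goes to the class after C in I's MRO: R.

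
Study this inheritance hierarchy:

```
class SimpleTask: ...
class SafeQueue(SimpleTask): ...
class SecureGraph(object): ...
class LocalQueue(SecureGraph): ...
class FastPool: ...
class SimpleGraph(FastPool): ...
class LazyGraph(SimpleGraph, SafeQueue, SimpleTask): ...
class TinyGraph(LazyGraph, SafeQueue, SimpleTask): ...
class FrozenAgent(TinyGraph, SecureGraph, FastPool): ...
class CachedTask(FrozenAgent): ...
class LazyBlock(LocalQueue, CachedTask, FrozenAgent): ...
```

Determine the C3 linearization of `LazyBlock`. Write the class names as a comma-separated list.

LazyBlock, LocalQueue, CachedTask, FrozenAgent, TinyGraph, LazyGraph, SimpleGraph, SecureGraph, FastPool, SafeQueue, SimpleTask, object

L[LazyBlock] = LazyBlock + merge(L[LocalQueue], L[CachedTask], L[FrozenAgent], [LocalQueue CachedTask FrozenAgent])
  take LocalQueue:  [LocalQueue SecureGraph object] + [CachedTask FrozenAgent TinyGraph LazyGraph SimpleGraph SecureGraph FastPool SafeQueue SimpleTask object] + [FrozenAgent TinyGraph LazyGraph SimpleGraph SecureGraph FastPool SafeQueue SimpleTask object] + [LocalQueue CachedTask FrozenAgent]
  take CachedTask:  [SecureGraph object] + [CachedTask FrozenAgent TinyGraph LazyGraph SimpleGraph SecureGraph FastPool SafeQueue SimpleTask object] + [FrozenAgent TinyGraph LazyGraph SimpleGraph SecureGraph FastPool SafeQueue SimpleTask object] + [CachedTask FrozenAgent]
  take FrozenAgent:  [SecureGraph object] + [FrozenAgent TinyGraph LazyGraph SimpleGraph SecureGraph FastPool SafeQueue SimpleTask object] + [FrozenAgent TinyGraph LazyGraph SimpleGraph SecureGraph FastPool SafeQueue SimpleTask object] + [FrozenAgent]
  take TinyGraph:  [SecureGraph object] + [TinyGraph LazyGraph SimpleGraph SecureGraph FastPool SafeQueue SimpleTask object] + [TinyGraph LazyGraph SimpleGraph SecureGraph FastPool SafeQueue SimpleTask object]
  take LazyGraph:  [SecureGraph object] + [LazyGraph SimpleGraph SecureGraph FastPool SafeQueue SimpleTask object] + [LazyGraph SimpleGraph SecureGraph FastPool SafeQueue SimpleTask object]
  take SimpleGraph:  [SecureGraph object] + [SimpleGraph SecureGraph FastPool SafeQueue SimpleTask object] + [SimpleGraph SecureGraph FastPool SafeQueue SimpleTask object]
  take SecureGraph:  [SecureGraph object] + [SecureGraph FastPool SafeQueue SimpleTask object] + [SecureGraph FastPool SafeQueue SimpleTask object]
  take FastPool:  [object] + [FastPool SafeQueue SimpleTask object] + [FastPool SafeQueue SimpleTask object]
  take SafeQueue:  [object] + [SafeQueue SimpleTask object] + [SafeQueue SimpleTask object]
  take SimpleTask:  [object] + [SimpleTask object] + [SimpleTask object]
  take object:  [object] + [object] + [object]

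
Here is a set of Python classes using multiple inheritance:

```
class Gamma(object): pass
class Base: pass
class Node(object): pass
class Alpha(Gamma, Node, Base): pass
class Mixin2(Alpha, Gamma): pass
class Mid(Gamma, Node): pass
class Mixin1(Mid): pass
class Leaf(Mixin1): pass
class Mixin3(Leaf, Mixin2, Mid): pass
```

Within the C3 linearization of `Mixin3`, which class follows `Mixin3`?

Leaf

L[Mixin3] = Mixin3 + merge(L[Leaf], L[Mixin2], L[Mid], [Leaf Mixin2 Mid])
  take Leaf:  [Leaf Mixin1 Mid Gamma Node object] + [Mixin2 Alpha Gamma Node Base object] + [Mid Gamma Node object] + [Leaf Mixin2 Mid]
  take Mixin1:  [Mixin1 Mid Gamma Node object] + [Mixin2 Alpha Gamma Node Base object] + [Mid Gamma Node object] + [Mixin2 Mid]
  take Mixin2:  [Mid Gamma Node object] + [Mixin2 Alpha Gamma Node Base object] + [Mid Gamma Node object] + [Mixin2 Mid]
  take Mid:  [Mid Gamma Node object] + [Alpha Gamma Node Base object] + [Mid Gamma Node object] + [Mid]
  take Alpha:  [Gamma Node object] + [Alpha Gamma Node Base object] + [Gamma Node object]
  take Gamma:  [Gamma Node object] + [Gamma Node Base object] + [Gamma Node object]
  take Node:  [Node object] + [Node Base object] + [Node object]
  take Base:  [object] + [Base object] + [object]
  take object:  [object] + [object] + [object]
MRO: Mixin3 Leaf Mixin1 Mixin2 Mid Alpha Gamma Node Base object
Mixin3 is at position 0; next is Leaf.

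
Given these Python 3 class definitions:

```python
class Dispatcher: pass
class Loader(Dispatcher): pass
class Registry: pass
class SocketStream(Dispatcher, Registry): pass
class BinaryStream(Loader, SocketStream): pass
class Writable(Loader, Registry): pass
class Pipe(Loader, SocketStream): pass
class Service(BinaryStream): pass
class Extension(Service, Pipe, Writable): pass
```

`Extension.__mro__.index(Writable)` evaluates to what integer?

4

L[Extension] = Extension + merge(L[Service], L[Pipe], L[Writable], [Service Pipe Writable])
  take Service:  [Service BinaryStream Loader SocketStream Dispatcher Registry object] + [Pipe Loader SocketStream Dispatcher Registry object] + [Writable Loader Dispatcher Registry object] + [Service Pipe Writable]
  take BinaryStream:  [BinaryStream Loader SocketStream Dispatcher Registry object] + [Pipe Loader SocketStream Dispatcher Registry object] + [Writable Loader Dispatcher Registry object] + [Pipe Writable]
  take Pipe:  [Loader SocketStream Dispatcher Registry object] + [Pipe Loader SocketStream Dispatcher Registry object] + [Writable Loader Dispatcher Registry object] + [Pipe Writable]
  take Writable:  [Loader SocketStream Dispatcher Registry object] + [Loader SocketStream Dispatcher Registry object] + [Writable Loader Dispatcher Registry object] + [Writable]
  take Loader:  [Loader SocketStream Dispatcher Registry object] + [Loader SocketStream Dispatcher Registry object] + [Loader Dispatcher Registry object]
  take SocketStream:  [SocketStream Dispatcher Registry object] + [SocketStream Dispatcher Registry object] + [Dispatcher Registry object]
  take Dispatcher:  [Dispatcher Registry object] + [Dispatcher Registry object] + [Dispatcher Registry object]
  take Registry:  [Registry object] + [Registry object] + [Registry object]
  take object:  [object] + [object] + [object]
MRO: Extension Service BinaryStream Pipe Writable Loader SocketStream Dispatcher Registry object
Writable sits at index 4.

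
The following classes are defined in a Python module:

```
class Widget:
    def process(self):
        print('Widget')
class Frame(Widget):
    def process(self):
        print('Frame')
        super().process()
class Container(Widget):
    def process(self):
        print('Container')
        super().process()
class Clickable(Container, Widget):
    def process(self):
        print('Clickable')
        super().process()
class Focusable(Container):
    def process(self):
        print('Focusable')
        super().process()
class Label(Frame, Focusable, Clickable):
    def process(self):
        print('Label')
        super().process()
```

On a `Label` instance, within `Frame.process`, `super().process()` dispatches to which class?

L[Label] = Label + merge(L[Frame], L[Focusable], L[Clickable], [Frame Focusable Clickable])
  take Frame:  [Frame Widget object] + [Focusable Container Widget object] + [Clickable Container Widget object] + [Frame Focusable Clickable]
  take Focusable:  [Widget object] + [Focusable Container Widget object] + [Clickable Container Widget object] + [Focusable Clickable]
  take Clickable:  [Widget object] + [Container Widget object] + [Clickable Container Widget object] + [Clickable]
  take Container:  [Widget object] + [Container Widget object] + [Container Widget object]
  take Widget:  [Widget object] + [Widget object] + [Widget object]
  take object:  [object] + [object] + [object]
MRO: Label Frame Focusable Clickable Container Widget object
super() in Frame.process on a Label instance goes to the class after Frame in Label's MRO: Focusable.

Focusable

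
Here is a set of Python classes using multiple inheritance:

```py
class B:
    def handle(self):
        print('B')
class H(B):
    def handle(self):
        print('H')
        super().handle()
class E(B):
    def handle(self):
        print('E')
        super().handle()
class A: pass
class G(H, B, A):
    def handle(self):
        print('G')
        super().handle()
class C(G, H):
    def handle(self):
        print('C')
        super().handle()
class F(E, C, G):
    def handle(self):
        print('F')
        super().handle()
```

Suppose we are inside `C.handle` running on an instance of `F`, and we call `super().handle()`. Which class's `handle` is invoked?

G

L[F] = F + merge(L[E], L[C], L[G], [E C G])
  take E:  [E B object] + [C G H B A object] + [G H B A object] + [E C G]
  take C:  [B object] + [C G H B A object] + [G H B A object] + [C G]
  take G:  [B object] + [G H B A object] + [G H B A object] + [G]
  take H:  [B object] + [H B A object] + [H B A object]
  take B:  [B object] + [B A object] + [B A object]
  take A:  [object] + [A object] + [A object]
  take object:  [object] + [object] + [object]
MRO: F E C G H B A object
super() in C.handle on a F instance goes to the class after C in F's MRO: G.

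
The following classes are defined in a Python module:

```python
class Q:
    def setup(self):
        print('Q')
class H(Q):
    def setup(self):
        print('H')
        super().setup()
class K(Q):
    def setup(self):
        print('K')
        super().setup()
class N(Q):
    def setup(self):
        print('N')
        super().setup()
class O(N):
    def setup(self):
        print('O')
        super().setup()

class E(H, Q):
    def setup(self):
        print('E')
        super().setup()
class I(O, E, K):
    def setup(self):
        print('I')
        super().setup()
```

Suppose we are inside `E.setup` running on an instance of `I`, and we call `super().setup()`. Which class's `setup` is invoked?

H

L[I] = I + merge(L[O], L[E], L[K], [O E K])
  take O:  [O N Q object] + [E H Q object] + [K Q object] + [O E K]
  take N:  [N Q object] + [E H Q object] + [K Q object] + [E K]
  take E:  [Q object] + [E H Q object] + [K Q object] + [E K]
  take H:  [Q object] + [H Q object] + [K Q object] + [K]
  take K:  [Q object] + [Q object] + [K Q object] + [K]
  take Q:  [Q object] + [Q object] + [Q object]
  take object:  [object] + [object] + [object]
MRO: I O N E H K Q object
super() in E.setup on a I instance goes to the class after E in I's MRO: H.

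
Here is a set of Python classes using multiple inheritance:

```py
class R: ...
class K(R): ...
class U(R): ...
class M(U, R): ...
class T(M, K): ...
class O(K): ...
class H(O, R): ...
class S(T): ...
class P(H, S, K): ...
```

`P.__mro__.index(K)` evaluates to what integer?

L[P] = P + merge(L[H], L[S], L[K], [H S K])
  take H:  [H O K R object] + [S T M U K R object] + [K R object] + [H S K]
  take O:  [O K R object] + [S T M U K R object] + [K R object] + [S K]
  take S:  [K R object] + [S T M U K R object] + [K R object] + [S K]
  take T:  [K R object] + [T M U K R object] + [K R object] + [K]
  take M:  [K R object] + [M U K R object] + [K R object] + [K]
  take U:  [K R object] + [U K R object] + [K R object] + [K]
  take K:  [K R object] + [K R object] + [K R object] + [K]
  take R:  [R object] + [R object] + [R object]
  take object:  [object] + [object] + [object]
MRO: P H O S T M U K R object
K sits at index 7.

7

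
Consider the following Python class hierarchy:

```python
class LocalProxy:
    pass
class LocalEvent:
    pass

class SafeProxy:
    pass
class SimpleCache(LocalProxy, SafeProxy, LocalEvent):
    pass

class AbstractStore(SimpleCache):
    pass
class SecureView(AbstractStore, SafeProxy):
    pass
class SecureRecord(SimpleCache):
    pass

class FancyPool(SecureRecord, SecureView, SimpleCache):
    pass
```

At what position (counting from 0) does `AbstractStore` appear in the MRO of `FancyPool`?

L[FancyPool] = FancyPool + merge(L[SecureRecord], L[SecureView], L[SimpleCache], [SecureRecord SecureView SimpleCache])
  take SecureRecord:  [SecureRecord SimpleCache LocalProxy SafeProxy LocalEvent object] + [SecureView AbstractStore SimpleCache LocalProxy SafeProxy LocalEvent object] + [SimpleCache LocalProxy SafeProxy LocalEvent object] + [SecureRecord SecureView SimpleCache]
  take SecureView:  [SimpleCache LocalProxy SafeProxy LocalEvent object] + [SecureView AbstractStore SimpleCache LocalProxy SafeProxy LocalEvent object] + [SimpleCache LocalProxy SafeProxy LocalEvent object] + [SecureView SimpleCache]
  take AbstractStore:  [SimpleCache LocalProxy SafeProxy LocalEvent object] + [AbstractStore SimpleCache LocalProxy SafeProxy LocalEvent object] + [SimpleCache LocalProxy SafeProxy LocalEvent object] + [SimpleCache]
  take SimpleCache:  [SimpleCache LocalProxy SafeProxy LocalEvent object] + [SimpleCache LocalProxy SafeProxy LocalEvent object] + [SimpleCache LocalProxy SafeProxy LocalEvent object] + [SimpleCache]
  take LocalProxy:  [LocalProxy SafeProxy LocalEvent object] + [LocalProxy SafeProxy LocalEvent object] + [LocalProxy SafeProxy LocalEvent object]
  take SafeProxy:  [SafeProxy LocalEvent object] + [SafeProxy LocalEvent object] + [SafeProxy LocalEvent object]
  take LocalEvent:  [LocalEvent object] + [LocalEvent object] + [LocalEvent object]
  take object:  [object] + [object] + [object]
MRO: FancyPool SecureRecord SecureView AbstractStore SimpleCache LocalProxy SafeProxy LocalEvent object
AbstractStore sits at index 3.

3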